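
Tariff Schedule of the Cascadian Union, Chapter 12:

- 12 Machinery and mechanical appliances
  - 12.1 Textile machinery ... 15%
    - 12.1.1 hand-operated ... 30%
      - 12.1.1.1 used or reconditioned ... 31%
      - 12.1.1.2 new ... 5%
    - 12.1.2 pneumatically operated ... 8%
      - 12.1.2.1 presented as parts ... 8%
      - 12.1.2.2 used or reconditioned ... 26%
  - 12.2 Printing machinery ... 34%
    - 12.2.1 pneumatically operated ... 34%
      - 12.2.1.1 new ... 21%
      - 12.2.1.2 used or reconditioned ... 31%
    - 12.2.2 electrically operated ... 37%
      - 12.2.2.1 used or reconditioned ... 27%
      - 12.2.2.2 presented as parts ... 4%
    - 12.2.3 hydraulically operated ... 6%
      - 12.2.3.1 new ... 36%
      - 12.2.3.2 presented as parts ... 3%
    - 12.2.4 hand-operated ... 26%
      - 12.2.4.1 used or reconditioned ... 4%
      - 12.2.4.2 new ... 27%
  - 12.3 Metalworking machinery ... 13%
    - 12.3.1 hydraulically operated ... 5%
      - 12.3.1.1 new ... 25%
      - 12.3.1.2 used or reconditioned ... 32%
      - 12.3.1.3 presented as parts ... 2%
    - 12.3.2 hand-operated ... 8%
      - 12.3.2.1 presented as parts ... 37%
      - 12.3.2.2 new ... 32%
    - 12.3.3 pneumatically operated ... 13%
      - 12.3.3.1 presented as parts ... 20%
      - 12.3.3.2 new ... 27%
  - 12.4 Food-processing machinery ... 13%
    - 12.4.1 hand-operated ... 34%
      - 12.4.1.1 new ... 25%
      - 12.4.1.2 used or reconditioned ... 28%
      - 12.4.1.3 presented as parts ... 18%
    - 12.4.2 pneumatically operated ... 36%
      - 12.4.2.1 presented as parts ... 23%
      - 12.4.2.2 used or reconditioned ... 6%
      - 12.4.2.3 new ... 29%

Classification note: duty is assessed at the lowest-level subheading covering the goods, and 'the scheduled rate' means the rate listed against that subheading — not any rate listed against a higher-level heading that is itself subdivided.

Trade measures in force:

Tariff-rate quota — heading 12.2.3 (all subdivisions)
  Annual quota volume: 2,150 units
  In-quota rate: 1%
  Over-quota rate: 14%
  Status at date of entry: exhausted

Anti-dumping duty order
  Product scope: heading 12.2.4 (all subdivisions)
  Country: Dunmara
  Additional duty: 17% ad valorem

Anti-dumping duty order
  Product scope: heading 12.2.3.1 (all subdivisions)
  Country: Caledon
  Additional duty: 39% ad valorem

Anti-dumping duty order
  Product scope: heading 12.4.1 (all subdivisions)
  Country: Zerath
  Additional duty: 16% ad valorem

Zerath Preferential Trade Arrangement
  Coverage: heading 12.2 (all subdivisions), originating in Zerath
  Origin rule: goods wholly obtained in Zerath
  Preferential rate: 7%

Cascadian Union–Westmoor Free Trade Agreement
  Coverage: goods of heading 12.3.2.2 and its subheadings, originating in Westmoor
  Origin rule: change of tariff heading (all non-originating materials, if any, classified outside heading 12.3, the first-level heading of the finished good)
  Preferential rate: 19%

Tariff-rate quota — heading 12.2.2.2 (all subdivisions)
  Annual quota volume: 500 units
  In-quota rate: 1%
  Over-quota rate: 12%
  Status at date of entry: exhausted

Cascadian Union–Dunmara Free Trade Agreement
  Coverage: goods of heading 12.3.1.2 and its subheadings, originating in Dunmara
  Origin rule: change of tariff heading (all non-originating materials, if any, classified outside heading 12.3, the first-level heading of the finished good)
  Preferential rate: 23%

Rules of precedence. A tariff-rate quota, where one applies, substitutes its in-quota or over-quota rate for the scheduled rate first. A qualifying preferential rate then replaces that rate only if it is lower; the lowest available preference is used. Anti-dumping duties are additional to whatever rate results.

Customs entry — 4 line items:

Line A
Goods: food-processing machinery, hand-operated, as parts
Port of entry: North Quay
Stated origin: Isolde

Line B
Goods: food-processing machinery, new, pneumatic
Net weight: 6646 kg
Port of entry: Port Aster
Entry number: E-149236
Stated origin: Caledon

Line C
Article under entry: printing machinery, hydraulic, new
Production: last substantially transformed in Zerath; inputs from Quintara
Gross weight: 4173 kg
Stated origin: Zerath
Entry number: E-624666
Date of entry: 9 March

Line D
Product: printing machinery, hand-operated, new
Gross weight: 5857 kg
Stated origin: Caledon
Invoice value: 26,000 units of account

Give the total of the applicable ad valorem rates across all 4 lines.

Line A: food-processing → 12.4; hand-operated → 12.4.1; as parts → 12.4.1.3. Scheduled 18%. No special measure applies. → 18%.
Line B: food-processing → 12.4; pneumatic → 12.4.2; new → 12.4.2.3. Scheduled 29%. No special measure applies. → 29%.
Line C: printing → 12.2; hydraulic → 12.2.3; new → 12.2.3.1. Scheduled 36%. quota on 12.2.3 exhausted → over-quota 14%; Zerath agreement on 12.2: not wholly obtained. → 14%.
Line D: printing → 12.2; hand-operated → 12.2.4; new → 12.2.4.2. Scheduled 27%. No special measure applies. → 27%.
Sum: 18% + 29% + 14% + 27% = 88%.

88%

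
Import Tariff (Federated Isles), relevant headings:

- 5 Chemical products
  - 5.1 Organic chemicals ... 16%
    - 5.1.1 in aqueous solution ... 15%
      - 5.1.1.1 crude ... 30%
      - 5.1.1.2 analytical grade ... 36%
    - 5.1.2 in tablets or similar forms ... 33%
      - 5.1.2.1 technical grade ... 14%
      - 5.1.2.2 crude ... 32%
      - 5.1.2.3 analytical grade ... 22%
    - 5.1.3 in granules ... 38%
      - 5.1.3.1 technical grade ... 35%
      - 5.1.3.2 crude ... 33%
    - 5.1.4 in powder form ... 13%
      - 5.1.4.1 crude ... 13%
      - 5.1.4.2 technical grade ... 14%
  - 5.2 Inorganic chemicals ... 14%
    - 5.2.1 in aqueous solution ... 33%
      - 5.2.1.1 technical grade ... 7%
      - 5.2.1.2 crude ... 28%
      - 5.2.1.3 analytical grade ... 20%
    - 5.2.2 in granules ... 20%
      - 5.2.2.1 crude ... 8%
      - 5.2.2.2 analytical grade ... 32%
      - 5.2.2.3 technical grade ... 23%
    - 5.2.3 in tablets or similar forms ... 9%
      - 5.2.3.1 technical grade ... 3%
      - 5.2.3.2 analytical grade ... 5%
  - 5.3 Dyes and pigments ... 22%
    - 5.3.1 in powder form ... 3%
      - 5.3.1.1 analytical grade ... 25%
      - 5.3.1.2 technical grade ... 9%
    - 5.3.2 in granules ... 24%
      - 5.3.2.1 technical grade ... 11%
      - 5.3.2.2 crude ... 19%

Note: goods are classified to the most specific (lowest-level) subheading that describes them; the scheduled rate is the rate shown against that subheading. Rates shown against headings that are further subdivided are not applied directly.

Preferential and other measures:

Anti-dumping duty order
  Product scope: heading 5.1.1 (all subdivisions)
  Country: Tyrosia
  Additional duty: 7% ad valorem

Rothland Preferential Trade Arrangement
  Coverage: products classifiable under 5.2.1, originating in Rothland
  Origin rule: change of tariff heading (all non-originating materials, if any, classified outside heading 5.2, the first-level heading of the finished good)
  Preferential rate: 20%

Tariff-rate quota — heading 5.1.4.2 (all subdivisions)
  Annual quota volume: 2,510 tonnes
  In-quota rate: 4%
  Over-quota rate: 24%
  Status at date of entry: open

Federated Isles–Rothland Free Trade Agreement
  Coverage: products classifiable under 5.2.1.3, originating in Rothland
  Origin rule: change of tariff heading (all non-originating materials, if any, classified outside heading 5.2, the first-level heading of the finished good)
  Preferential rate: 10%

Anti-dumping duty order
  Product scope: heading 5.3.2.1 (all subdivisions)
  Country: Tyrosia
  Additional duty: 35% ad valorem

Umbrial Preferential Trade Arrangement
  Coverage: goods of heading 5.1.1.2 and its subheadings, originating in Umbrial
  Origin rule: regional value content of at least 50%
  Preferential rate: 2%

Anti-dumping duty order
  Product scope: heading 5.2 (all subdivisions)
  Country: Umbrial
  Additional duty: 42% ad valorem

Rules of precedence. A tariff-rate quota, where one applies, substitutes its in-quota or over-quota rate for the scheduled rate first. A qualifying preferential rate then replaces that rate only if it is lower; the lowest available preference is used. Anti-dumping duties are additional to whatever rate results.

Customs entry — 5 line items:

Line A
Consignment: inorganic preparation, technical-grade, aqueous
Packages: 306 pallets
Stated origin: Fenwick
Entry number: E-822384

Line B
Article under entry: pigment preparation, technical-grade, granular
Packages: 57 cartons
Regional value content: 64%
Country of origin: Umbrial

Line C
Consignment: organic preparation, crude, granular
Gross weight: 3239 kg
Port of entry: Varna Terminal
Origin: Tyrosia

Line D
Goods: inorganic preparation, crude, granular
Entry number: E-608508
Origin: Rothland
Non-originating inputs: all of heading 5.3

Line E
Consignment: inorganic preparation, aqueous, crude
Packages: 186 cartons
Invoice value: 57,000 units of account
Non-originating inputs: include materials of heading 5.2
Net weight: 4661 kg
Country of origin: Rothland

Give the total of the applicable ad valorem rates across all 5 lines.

87%

Line A: inorganic → 5.2; aqueous → 5.2.1; technical-grade → 5.2.1.1. Scheduled 7%. No special measure applies. → 7%.
Line B: pigment → 5.3; granular → 5.3.2; technical-grade → 5.3.2.1. Scheduled 11%. Umbrial agreement on 5.1.1.2: 5.3.2.1 not covered. → 11%.
Line C: organic → 5.1; granular → 5.1.3; crude → 5.1.3.2. Scheduled 33%. No special measure applies. → 33%.
Line D: inorganic → 5.2; granular → 5.2.2; crude → 5.2.2.1. Scheduled 8%. Rothland agreement on 5.2.1: 5.2.2.1 not covered; Rothland agreement on 5.2.1.3: 5.2.2.1 not covered. → 8%.
Line E: inorganic → 5.2; aqueous → 5.2.1; crude → 5.2.1.2. Scheduled 28%. Rothland agreement on 5.2.1: CTH not met; Rothland agreement on 5.2.1.3: 5.2.1.2 not covered. → 28%.
Sum: 7% + 11% + 33% + 8% + 28% = 87%.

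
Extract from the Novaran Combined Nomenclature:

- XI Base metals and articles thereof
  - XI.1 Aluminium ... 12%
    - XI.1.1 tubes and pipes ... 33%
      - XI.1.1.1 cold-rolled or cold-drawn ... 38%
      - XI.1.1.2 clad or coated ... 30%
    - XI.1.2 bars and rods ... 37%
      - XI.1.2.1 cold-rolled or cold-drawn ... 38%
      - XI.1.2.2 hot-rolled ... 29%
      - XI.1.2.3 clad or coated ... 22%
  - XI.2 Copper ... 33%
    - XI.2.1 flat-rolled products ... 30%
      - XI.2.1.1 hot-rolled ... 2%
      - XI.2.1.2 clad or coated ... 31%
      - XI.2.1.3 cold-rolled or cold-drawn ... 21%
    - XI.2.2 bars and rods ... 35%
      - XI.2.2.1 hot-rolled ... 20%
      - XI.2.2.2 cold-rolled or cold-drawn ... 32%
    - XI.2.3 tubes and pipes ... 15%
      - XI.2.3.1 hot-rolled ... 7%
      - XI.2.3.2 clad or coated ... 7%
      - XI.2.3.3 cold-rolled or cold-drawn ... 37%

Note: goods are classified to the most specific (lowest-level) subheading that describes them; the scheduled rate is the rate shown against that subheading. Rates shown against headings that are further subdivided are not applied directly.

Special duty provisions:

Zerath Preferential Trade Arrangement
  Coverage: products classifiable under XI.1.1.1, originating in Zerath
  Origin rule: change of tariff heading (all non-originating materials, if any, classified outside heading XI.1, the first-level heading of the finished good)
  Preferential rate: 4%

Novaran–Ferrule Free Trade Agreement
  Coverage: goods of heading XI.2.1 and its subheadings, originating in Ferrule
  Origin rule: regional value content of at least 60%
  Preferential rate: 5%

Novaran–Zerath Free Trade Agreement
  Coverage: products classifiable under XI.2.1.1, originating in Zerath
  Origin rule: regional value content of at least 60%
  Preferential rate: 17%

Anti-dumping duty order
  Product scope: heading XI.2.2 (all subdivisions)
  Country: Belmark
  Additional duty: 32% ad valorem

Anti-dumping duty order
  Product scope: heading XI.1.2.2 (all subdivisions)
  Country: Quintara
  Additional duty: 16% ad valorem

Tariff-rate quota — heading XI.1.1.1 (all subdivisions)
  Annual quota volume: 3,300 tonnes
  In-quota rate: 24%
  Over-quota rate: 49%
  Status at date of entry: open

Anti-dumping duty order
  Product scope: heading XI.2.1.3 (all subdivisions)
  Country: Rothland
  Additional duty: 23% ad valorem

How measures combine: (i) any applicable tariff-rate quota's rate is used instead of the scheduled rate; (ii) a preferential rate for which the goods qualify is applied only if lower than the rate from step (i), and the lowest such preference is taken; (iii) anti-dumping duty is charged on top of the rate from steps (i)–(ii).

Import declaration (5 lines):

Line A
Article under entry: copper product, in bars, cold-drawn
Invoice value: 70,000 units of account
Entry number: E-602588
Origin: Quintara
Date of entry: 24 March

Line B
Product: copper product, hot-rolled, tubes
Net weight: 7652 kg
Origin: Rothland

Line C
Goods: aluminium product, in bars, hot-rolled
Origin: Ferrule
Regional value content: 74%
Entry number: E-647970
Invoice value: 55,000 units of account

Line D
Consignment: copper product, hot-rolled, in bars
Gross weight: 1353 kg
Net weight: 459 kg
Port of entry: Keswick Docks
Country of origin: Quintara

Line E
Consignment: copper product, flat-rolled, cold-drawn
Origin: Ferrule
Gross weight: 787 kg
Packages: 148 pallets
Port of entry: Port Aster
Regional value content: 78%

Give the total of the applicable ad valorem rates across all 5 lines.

93%

Line A: copper → XI.2; in bars → XI.2.2; cold-drawn → XI.2.2.2. Scheduled 32%. No special measure applies. → 32%.
Line B: copper → XI.2; tubes → XI.2.3; hot-rolled → XI.2.3.1. Scheduled 7%. No special measure applies. → 7%.
Line C: aluminium → XI.1; in bars → XI.1.2; hot-rolled → XI.1.2.2. Scheduled 29%. Ferrule agreement on XI.2.1: XI.1.2.2 not covered. → 29%.
Line D: copper → XI.2; in bars → XI.2.2; hot-rolled → XI.2.2.1. Scheduled 20%. No special measure applies. → 20%.
Line E: copper → XI.2; flat-rolled → XI.2.1; cold-drawn → XI.2.1.3. Scheduled 21%. Ferrule agreement on XI.2.1: RVC ≥ 60% → 5% available; preferential 5%. → 5%.
Sum: 32% + 7% + 29% + 20% + 5% = 93%.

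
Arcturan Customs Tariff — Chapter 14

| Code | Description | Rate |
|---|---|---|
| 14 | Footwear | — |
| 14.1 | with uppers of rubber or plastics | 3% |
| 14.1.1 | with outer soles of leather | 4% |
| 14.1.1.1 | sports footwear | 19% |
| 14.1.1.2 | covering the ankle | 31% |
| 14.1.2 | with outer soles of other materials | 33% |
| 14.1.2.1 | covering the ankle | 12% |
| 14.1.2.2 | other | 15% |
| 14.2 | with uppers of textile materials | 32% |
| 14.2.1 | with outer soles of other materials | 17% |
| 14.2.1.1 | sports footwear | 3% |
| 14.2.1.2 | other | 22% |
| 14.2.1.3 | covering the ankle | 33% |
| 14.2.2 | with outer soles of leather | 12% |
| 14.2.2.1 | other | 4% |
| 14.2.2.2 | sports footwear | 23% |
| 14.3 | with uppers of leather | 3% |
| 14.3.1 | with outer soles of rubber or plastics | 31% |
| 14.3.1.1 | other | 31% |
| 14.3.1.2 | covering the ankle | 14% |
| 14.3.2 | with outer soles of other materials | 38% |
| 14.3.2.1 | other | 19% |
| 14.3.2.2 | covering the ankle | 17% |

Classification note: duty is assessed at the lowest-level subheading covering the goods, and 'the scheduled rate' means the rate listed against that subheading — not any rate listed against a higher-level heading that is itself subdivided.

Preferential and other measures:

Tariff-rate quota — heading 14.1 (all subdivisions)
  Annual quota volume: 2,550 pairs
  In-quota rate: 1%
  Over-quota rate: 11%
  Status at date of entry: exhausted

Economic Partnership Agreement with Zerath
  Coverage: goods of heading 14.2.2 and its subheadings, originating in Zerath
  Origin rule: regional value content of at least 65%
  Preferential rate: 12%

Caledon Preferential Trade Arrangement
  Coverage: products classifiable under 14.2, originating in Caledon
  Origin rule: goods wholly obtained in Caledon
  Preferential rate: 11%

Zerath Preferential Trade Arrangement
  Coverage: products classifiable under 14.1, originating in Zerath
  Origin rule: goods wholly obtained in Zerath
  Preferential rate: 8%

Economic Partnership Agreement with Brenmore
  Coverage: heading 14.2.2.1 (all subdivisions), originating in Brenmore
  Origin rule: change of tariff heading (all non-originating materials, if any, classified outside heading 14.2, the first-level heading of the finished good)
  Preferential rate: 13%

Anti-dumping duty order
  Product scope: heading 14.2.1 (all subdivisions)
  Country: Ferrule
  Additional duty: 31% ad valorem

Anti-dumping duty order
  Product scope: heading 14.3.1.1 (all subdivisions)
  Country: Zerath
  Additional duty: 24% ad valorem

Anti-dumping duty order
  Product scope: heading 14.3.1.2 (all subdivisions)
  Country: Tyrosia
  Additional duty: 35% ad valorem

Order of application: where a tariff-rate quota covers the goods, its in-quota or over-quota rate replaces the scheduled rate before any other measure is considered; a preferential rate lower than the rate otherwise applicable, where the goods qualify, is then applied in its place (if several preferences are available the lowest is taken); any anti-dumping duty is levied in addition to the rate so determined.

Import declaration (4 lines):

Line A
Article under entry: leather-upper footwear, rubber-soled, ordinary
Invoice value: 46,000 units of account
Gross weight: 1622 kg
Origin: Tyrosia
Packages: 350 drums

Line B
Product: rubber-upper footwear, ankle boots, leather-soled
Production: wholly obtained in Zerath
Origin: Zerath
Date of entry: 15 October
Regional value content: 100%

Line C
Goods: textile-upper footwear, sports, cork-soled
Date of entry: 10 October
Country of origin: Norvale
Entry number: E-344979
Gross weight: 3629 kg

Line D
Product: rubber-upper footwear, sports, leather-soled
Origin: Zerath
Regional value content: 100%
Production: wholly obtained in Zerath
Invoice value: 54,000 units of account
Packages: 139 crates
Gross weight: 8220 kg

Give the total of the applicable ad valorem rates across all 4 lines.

Line A: leather-upper → 14.3; rubber-soled → 14.3.1; ordinary → 14.3.1.1. Scheduled 31%. No special measure applies. → 31%.
Line B: rubber-upper → 14.1; leather-soled → 14.1.1; ankle boots → 14.1.1.2. Scheduled 31%. quota on 14.1 exhausted → over-quota 11%; Zerath agreement on 14.2.2: 14.1.1.2 not covered; Zerath agreement on 14.1: wholly obtained → 8% available; preferential 8%. → 8%.
Line C: textile-upper → 14.2; cork-soled → 14.2.1; sports → 14.2.1.1. Scheduled 3%. No special measure applies. → 3%.
Line D: rubber-upper → 14.1; leather-soled → 14.1.1; sports → 14.1.1.1. Scheduled 19%. quota on 14.1 exhausted → over-quota 11%; Zerath agreement on 14.2.2: 14.1.1.1 not covered; Zerath agreement on 14.1: wholly obtained → 8% available; preferential 8%. → 8%.
Sum: 31% + 8% + 3% + 8% = 50%.

50%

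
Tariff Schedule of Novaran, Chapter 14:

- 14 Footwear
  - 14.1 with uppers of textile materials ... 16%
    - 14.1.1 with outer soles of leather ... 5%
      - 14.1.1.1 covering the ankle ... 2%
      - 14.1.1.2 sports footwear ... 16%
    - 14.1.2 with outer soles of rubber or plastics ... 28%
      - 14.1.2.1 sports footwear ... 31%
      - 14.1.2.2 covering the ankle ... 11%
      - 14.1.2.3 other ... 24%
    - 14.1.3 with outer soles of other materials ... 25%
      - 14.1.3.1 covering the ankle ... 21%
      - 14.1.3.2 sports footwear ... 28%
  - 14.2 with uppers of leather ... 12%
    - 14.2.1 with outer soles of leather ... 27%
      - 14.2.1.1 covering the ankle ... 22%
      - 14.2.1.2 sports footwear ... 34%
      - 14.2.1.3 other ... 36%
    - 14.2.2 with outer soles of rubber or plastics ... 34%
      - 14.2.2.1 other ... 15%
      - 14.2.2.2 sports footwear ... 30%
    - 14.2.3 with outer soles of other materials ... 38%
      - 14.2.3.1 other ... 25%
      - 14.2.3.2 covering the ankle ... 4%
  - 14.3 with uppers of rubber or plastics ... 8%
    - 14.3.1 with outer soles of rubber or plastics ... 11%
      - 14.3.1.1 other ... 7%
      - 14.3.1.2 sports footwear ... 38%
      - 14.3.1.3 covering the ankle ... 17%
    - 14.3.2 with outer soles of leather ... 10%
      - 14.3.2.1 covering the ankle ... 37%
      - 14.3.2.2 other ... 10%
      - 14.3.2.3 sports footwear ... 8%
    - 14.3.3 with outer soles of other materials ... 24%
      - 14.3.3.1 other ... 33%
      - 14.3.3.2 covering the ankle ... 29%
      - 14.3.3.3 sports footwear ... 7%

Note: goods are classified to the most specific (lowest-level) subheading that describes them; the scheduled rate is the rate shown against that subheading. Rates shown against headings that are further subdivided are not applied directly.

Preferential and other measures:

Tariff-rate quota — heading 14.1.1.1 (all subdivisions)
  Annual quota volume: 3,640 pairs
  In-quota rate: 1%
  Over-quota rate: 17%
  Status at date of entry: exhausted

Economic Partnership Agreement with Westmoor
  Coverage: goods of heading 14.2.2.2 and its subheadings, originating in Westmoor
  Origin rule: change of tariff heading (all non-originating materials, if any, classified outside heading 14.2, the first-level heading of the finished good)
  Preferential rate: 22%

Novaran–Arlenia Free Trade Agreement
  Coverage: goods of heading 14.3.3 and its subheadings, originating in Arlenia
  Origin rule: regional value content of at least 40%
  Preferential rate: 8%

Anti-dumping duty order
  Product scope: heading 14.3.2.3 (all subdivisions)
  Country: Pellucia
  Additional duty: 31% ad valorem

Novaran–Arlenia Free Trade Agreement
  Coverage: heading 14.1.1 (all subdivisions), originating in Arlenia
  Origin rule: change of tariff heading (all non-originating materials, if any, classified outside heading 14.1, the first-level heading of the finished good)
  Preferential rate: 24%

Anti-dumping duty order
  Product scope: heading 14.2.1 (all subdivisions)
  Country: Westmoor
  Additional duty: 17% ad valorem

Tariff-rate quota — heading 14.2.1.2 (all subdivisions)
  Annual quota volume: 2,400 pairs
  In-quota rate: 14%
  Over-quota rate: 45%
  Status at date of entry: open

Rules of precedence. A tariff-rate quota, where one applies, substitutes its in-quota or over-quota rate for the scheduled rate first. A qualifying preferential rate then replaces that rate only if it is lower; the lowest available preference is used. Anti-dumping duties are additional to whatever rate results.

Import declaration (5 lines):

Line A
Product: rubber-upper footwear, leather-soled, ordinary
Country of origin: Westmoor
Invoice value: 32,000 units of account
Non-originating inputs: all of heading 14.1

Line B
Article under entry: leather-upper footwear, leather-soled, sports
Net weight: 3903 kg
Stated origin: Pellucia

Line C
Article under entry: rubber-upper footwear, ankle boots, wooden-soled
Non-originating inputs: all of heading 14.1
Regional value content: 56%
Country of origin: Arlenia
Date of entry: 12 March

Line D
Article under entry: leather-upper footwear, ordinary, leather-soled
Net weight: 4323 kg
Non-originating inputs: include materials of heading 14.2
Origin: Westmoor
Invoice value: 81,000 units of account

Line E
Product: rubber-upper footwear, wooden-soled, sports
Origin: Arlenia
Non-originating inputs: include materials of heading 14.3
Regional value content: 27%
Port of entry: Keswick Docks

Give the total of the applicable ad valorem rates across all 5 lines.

Line A: rubber-upper → 14.3; leather-soled → 14.3.2; ordinary → 14.3.2.2. Scheduled 10%. Westmoor agreement on 14.2.2.2: 14.3.2.2 not covered. → 10%.
Line B: leather-upper → 14.2; leather-soled → 14.2.1; sports → 14.2.1.2. Scheduled 34%. quota on 14.2.1.2 open → in-quota 14%. → 14%.
Line C: rubber-upper → 14.3; wooden-soled → 14.3.3; ankle boots → 14.3.3.2. Scheduled 29%. Arlenia agreement on 14.3.3: RVC ≥ 40% → 8% available; Arlenia agreement on 14.1.1: 14.3.3.2 not covered; preferential 8%. → 8%.
Line D: leather-upper → 14.2; leather-soled → 14.2.1; ordinary → 14.2.1.3. Scheduled 36%. Westmoor agreement on 14.2.2.2: 14.2.1.3 not covered; anti-dumping (Westmoor, 14.2.1): +17%; total 36% + 17% = 53%. → 53%.
Line E: rubber-upper → 14.3; wooden-soled → 14.3.3; sports → 14.3.3.3. Scheduled 7%. Arlenia agreement on 14.3.3: RVC < 40%; Arlenia agreement on 14.1.1: 14.3.3.3 not covered. → 7%.
Sum: 10% + 14% + 8% + 53% + 7% = 92%.

92%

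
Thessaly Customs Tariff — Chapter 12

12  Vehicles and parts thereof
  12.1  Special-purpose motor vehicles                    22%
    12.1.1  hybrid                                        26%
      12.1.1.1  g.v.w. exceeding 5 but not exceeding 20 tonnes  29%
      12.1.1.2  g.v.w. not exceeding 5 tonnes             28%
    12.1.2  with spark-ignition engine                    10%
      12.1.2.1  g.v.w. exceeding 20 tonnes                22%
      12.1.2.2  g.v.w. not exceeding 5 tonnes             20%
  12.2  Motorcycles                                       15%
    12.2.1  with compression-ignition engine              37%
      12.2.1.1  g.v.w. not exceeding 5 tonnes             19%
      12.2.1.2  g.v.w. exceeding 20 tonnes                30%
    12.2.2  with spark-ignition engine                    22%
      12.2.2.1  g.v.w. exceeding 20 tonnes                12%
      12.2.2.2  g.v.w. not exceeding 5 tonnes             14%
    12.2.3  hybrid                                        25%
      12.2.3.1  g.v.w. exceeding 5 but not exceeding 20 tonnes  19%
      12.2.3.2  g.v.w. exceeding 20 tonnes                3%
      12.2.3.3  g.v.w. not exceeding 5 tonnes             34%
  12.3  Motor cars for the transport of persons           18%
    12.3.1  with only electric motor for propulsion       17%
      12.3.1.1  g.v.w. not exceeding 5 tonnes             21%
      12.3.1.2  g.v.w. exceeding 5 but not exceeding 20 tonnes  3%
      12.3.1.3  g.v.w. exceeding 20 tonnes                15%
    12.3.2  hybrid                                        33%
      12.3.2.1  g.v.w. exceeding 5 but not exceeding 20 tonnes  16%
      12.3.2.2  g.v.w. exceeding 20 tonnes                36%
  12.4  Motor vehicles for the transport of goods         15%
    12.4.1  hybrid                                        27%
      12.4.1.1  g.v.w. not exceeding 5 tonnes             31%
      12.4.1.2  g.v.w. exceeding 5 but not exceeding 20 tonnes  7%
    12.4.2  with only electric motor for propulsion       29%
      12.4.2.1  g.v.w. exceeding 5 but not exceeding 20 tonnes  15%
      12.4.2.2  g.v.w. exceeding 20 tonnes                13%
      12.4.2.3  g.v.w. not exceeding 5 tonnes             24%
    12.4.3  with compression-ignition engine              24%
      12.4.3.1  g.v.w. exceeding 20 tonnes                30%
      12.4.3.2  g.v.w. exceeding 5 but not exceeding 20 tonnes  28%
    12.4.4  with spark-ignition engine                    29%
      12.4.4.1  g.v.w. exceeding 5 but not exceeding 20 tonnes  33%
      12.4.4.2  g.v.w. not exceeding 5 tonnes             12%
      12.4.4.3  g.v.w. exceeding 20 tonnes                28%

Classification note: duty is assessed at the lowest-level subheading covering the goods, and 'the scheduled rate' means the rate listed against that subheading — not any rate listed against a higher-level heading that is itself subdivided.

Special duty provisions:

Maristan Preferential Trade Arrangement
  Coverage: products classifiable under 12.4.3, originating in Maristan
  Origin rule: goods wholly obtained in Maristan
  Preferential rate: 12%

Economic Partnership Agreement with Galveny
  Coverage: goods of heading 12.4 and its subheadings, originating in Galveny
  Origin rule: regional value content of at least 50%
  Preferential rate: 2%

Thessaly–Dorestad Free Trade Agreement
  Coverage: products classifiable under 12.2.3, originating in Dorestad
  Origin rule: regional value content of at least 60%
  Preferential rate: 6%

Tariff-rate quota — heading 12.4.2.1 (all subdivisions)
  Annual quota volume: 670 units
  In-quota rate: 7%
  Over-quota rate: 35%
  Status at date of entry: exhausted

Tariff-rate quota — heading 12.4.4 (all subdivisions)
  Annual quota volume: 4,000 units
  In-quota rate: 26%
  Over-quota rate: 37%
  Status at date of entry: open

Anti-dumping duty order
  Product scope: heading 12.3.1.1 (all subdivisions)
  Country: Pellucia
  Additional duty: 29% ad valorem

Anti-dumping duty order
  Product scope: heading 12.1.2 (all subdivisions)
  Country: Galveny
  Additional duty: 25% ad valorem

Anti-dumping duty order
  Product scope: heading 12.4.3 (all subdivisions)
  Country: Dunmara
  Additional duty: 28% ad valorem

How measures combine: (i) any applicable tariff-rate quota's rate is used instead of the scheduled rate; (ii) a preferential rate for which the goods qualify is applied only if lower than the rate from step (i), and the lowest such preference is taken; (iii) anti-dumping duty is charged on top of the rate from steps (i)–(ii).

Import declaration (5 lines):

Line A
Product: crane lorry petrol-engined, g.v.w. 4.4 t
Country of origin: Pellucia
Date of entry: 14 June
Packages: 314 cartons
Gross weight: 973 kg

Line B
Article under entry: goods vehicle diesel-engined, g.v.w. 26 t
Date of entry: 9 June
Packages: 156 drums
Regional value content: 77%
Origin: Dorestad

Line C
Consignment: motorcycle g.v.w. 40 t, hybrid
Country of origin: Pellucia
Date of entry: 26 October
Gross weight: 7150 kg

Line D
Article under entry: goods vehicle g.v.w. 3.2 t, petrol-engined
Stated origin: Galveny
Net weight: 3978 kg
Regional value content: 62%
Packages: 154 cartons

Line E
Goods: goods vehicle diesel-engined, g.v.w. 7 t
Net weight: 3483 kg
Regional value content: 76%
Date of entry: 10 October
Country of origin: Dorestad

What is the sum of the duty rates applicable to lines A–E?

Line A: crane lorry → 12.1; petrol-engined → 12.1.2; g.v.w. 4.4 t → 12.1.2.2. Scheduled 20%. No special measure applies. → 20%.
Line B: goods vehicle → 12.4; diesel-engined → 12.4.3; g.v.w. 26 t → 12.4.3.1. Scheduled 30%. Dorestad agreement on 12.2.3: 12.4.3.1 not covered. → 30%.
Line C: motorcycle → 12.2; hybrid → 12.2.3; g.v.w. 40 t → 12.2.3.2. Scheduled 3%. No special measure applies. → 3%.
Line D: goods vehicle → 12.4; petrol-engined → 12.4.4; g.v.w. 3.2 t → 12.4.4.2. Scheduled 12%. quota on 12.4.4 open → in-quota 26%; Galveny agreement on 12.4: RVC ≥ 50% → 2% available; preferential 2%. → 2%.
Line E: goods vehicle → 12.4; diesel-engined → 12.4.3; g.v.w. 7 t → 12.4.3.2. Scheduled 28%. Dorestad agreement on 12.2.3: 12.4.3.2 not covered. → 28%.
Sum: 20% + 30% + 3% + 2% + 28% = 83%.

83%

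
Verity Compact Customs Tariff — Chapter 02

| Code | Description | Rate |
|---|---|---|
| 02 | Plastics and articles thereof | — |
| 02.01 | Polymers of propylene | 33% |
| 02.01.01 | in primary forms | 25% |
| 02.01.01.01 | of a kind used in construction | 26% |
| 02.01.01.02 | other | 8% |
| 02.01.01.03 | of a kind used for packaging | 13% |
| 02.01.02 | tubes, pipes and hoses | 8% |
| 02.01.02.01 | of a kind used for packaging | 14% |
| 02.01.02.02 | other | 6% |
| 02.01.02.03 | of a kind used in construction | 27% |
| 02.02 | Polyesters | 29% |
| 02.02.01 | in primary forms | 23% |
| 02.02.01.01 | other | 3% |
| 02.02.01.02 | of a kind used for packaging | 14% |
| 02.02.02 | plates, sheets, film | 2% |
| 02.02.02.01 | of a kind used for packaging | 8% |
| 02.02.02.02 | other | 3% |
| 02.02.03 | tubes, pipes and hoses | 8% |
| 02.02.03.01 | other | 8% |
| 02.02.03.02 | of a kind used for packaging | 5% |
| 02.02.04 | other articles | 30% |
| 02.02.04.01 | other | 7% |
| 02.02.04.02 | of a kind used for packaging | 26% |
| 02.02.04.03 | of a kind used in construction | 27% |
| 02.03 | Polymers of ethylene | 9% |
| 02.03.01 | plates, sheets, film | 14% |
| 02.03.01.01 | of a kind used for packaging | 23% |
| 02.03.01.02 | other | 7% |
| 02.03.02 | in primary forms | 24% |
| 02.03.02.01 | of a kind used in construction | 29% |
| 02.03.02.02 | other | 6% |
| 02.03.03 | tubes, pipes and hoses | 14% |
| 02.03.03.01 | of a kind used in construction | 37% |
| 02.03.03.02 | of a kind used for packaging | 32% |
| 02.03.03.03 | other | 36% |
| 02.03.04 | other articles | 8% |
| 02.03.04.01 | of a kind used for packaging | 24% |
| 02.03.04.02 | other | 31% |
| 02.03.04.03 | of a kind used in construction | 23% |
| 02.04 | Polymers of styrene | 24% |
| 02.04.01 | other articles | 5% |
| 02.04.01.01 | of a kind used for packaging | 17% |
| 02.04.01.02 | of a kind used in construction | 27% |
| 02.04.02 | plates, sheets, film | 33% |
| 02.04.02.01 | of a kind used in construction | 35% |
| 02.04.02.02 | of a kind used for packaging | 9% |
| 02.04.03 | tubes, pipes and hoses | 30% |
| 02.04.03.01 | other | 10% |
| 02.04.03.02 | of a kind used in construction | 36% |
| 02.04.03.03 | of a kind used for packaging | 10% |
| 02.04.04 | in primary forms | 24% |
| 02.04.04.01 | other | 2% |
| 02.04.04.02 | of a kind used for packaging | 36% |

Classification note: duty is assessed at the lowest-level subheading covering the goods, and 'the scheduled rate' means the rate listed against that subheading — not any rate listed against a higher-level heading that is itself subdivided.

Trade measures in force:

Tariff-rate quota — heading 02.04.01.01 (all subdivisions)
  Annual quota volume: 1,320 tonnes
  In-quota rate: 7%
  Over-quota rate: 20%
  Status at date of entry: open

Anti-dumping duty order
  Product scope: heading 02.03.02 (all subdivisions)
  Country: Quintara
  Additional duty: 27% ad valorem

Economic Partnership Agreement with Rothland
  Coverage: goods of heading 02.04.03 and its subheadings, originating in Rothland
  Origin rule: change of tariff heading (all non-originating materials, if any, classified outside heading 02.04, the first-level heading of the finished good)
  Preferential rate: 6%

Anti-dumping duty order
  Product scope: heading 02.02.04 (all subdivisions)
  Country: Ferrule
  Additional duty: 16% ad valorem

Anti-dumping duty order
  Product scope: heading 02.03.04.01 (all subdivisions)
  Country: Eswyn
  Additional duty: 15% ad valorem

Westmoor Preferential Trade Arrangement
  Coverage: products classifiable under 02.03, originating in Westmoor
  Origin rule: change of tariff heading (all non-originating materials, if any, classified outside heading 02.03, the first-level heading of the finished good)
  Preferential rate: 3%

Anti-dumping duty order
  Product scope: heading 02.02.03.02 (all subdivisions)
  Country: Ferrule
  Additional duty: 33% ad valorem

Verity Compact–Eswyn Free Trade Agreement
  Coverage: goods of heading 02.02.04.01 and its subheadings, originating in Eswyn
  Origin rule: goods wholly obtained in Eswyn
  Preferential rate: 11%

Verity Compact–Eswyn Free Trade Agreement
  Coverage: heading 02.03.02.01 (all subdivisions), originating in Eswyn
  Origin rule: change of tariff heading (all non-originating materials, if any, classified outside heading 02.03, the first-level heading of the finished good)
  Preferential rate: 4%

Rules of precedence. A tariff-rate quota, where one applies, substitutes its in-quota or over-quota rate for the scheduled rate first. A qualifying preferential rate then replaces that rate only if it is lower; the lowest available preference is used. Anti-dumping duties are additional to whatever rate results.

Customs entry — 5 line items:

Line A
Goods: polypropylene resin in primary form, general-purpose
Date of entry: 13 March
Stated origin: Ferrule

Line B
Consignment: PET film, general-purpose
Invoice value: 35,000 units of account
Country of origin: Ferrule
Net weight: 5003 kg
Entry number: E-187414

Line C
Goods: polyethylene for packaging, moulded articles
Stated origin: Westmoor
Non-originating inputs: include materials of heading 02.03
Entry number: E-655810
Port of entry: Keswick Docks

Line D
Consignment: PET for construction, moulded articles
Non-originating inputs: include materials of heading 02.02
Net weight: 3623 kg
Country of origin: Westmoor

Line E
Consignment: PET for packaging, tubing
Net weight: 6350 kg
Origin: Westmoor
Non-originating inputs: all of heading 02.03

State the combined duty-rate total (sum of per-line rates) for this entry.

Line A: polypropylene → 02.01; resin in primary form → 02.01.01; general-purpose → 02.01.01.02. Scheduled 8%. No special measure applies. → 8%.
Line B: PET → 02.02; film → 02.02.02; general-purpose → 02.02.02.02. Scheduled 3%. No special measure applies. → 3%.
Line C: polyethylene → 02.03; moulded articles → 02.03.04; for packaging → 02.03.04.01. Scheduled 24%. Westmoor agreement on 02.03: CTH not met. → 24%.
Line D: PET → 02.02; moulded articles → 02.02.04; for construction → 02.02.04.03. Scheduled 27%. Westmoor agreement on 02.03: 02.02.04.03 not covered. → 27%.
Line E: PET → 02.02; tubing → 02.02.03; for packaging → 02.02.03.02. Scheduled 5%. Westmoor agreement on 02.03: 02.02.03.02 not covered. → 5%.
Sum: 8% + 3% + 24% + 27% + 5% = 67%.

67%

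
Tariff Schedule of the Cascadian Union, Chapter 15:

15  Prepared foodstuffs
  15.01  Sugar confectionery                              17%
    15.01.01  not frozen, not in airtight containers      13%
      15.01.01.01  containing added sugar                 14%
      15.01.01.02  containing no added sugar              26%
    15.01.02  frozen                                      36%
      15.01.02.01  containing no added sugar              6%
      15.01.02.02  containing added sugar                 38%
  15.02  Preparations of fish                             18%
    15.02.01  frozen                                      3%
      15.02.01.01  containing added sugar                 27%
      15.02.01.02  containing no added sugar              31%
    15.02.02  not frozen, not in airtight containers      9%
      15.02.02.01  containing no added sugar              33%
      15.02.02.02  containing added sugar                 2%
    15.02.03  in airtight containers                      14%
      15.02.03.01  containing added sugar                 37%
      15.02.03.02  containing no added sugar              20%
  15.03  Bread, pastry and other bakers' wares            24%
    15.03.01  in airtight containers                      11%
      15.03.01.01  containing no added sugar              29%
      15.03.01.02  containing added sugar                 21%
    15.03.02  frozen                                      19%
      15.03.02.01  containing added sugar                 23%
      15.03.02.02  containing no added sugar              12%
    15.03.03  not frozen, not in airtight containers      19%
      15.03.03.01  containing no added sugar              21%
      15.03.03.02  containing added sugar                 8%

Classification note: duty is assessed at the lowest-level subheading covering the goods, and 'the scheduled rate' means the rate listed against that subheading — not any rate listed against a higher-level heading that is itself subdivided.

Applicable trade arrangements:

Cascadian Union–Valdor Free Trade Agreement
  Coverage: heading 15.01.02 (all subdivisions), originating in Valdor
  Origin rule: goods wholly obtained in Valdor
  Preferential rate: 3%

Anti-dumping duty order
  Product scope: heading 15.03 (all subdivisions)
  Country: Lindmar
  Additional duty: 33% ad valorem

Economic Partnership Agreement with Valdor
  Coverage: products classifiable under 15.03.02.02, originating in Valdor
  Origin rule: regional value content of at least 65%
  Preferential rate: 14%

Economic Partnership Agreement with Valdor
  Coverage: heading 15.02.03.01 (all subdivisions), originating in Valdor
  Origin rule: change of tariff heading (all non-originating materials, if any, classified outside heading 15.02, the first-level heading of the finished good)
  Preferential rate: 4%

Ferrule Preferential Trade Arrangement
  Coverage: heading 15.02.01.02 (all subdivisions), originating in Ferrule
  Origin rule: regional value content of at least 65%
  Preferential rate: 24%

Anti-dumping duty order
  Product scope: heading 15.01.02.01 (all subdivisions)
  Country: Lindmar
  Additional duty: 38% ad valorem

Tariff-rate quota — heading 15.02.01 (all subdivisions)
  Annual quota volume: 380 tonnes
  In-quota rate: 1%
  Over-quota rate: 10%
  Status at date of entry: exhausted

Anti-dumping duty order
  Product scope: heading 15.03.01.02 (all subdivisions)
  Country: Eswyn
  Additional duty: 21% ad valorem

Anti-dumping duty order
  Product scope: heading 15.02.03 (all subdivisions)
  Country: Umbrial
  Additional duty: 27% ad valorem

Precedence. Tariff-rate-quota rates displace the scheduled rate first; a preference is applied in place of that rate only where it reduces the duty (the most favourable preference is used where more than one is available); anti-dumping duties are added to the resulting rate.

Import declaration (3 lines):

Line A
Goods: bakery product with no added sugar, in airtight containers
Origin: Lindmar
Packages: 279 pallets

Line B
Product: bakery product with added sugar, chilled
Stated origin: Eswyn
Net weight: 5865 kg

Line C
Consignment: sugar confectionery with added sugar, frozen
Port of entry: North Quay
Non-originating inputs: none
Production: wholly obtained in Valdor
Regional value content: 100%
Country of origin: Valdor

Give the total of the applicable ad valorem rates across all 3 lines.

73%

Line A: bakery product → 15.03; in airtight containers → 15.03.01; with no added sugar → 15.03.01.01. Scheduled 29%. anti-dumping (Lindmar, 15.03): +33%; total 29% + 33% = 62%. → 62%.
Line B: bakery product → 15.03; chilled → 15.03.03; with added sugar → 15.03.03.02. Scheduled 8%. No special measure applies. → 8%.
Line C: sugar confectionery → 15.01; frozen → 15.01.02; with added sugar → 15.01.02.02. Scheduled 38%. Valdor agreement on 15.01.02: wholly obtained → 3% available; Valdor agreement on 15.03.02.02: 15.01.02.02 not covered; Valdor agreement on 15.02.03.01: 15.01.02.02 not covered; preferential 3%. → 3%.
Sum: 62% + 8% + 3% = 73%.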